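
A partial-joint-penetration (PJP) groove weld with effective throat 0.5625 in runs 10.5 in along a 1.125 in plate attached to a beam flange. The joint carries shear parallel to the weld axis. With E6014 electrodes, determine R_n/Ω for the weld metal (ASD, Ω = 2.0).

R_n/Ω ≈ 106 kips

E60XX → F_EXX = 60 ksi.
Effective throat (given) t_e = 0.5625 in.
A_we = 0.5625 × 10.5 = 5.906 in².
F_nw = 0.6 F_EXX = 36 ksi.
R_n/Ω = (36 × 5.906) / 2.0 = 106.3 kips.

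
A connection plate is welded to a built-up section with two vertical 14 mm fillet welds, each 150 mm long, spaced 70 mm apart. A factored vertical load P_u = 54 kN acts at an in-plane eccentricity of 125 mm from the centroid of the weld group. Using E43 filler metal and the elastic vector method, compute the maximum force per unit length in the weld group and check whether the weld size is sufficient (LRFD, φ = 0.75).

E43XX → F_EXX = 430 MPa.
Total weld length L_w = 300 mm. Treat welds as unit-width lines.
Polar moment about centroid: J = 2[d³/12 + d(b/2)²] = 2[150³/12 + 150×35²] = 930000 mm³.
Direct shear f_v = P/L_w = 54×10³ / 300 = 180 N/mm (vertical).
Torsion M = P·e = 54×10³ × 125 = 6750000 N·mm.
Critical point at (x, y) = (35, 75) from centroid. f_tx = M·y/J = 544.4 N/mm; f_ty = M·x/J = 254 N/mm.
Resultant f_max = √[f_tx² + (f_v + f_ty)²] = √[544.4² + (180 + 254)²] = 696.2 N/mm.
Capacity per unit length: φr_n = 0.75 × 0.6 × 430 × (0.707 × 14) = 1915 N/mm.
696.2 ≤ 1915 → adequate.

f_max ≈ 696 N/mm; adequate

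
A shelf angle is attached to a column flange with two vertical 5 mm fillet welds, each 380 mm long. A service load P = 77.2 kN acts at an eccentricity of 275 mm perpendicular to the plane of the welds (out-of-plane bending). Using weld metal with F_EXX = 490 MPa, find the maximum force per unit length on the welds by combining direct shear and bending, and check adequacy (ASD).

f_max ≈ 453 N/mm; adequate

L_w = 2 × 380 = 760 mm; section modulus (unit throat) S = 2 × L²/6 = 48130 mm².
Direct shear f_v = P/L_w = 77.2×10³/760 = 101.6 N/mm.
Moment M = P × e = 77.2×10³ × 275 = 21230000 N·mm; bending f_b = M/S = 441.1 N/mm.
f_max = √(f_v² + f_b²) = √(101.6² + 441.1²) = 452.6 N/mm.
r_n/Ω = (1/2.0) × 0.6 × 490 × (0.707 × 5) = 519.6 N/mm → adequate.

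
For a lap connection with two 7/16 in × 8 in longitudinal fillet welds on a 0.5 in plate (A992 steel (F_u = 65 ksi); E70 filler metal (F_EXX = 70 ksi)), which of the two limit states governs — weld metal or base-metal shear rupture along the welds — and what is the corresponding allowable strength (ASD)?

t_e = 0.707 × 0.4375 = 0.3093 in; L = 16 in.
Weld metal: R_n/Ω = (1/2.0) × 0.6 × 70 × 0.3093 × 16 = 103.9 kip.
Base metal (shear rupture): R_n/Ω = (1/2.0) × 0.6 × 65 × 0.5 × 16 = 156 kip.
Governing: weld metal.

R_n/Ω ≈ 104 kip (weld metal governs)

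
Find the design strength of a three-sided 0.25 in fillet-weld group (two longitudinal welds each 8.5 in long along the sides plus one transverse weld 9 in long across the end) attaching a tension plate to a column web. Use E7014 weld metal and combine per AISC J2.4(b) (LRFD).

E70XX → F_EXX = 70 ksi.
t_e = 0.707 × 0.25 = 0.1767 in.
R_nwl = 0.6 × 70 × 0.1767 × 17 = 126.2 kip (longitudinal, 2 welds).
R_nwt = 0.6 × 70 × 0.1767 × 9 = 66.81 kip (transverse, base value).
(i) R_nwl + R_nwt = 193 kip; (ii) 0.85 R_nwl + 1.5 R_nwt = 207.5 kip.
R_n = max = 207.5 kip [governs: (ii)]; φR_n = 155.6 kip.

φR_n ≈ 156 kip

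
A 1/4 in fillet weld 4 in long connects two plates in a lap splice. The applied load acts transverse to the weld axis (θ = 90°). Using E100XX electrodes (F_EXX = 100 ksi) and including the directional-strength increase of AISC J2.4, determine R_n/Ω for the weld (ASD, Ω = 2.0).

R_n/Ω ≈ 31.8 kips

t_e = 0.707 × 0.25 = 0.1767 in; A_we = 0.1767 × 4 = 0.707 in².
Directional factor: 1.0 + 0.5 sin^1.5(90°) = 1.5.
F_nw = 0.6 × 100 × 1.5 = 90 ksi.
R_n/Ω = (90 × 0.707) / 2.0 = 31.81 kips.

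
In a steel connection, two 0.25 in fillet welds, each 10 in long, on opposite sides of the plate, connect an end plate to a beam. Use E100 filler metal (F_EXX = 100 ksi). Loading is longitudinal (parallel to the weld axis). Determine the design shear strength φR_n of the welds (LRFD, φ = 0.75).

Effective throat t_e = 0.707 × 0.25 = 0.1767 in.
Total length L = 20 in; A_we = 0.1767 × 20 = 3.535 in².
F_nw = 0.6 F_EXX = 0.6 × 100 = 60 ksi.
φR_n = 0.75 × 60 × 3.535 = 159.1 kip.

φR_n ≈ 159 kip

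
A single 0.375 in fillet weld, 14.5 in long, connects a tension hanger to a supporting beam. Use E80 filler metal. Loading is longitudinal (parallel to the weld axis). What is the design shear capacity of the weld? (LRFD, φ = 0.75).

φR_n ≈ 138 kips

E80XX → F_EXX = 80 ksi.
Effective throat t_e = 0.707 × 0.375 = 0.2651 in.
Total length L = 14.5 in; A_we = 0.2651 × 14.5 = 3.844 in².
F_nw = 0.6 F_EXX = 0.6 × 80 = 48 ksi.
φR_n = 0.75 × 48 × 3.844 = 138.4 kips.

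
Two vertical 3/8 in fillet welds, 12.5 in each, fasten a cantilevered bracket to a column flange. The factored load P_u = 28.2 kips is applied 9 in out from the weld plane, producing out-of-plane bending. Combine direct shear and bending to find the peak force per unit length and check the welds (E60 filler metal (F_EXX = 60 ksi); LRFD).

L_w = 2 × 12.5 = 25 in; section modulus (unit throat) S = 2 × L²/6 = 52.08 in².
Direct shear f_v = P/L_w = 28.2/25 = 1.128 kip/in.
Moment M = P × e = 28.2 × 9 = 253.8 kip·in; bending f_b = M/S = 4.873 kip/in.
f_max = √(f_v² + f_b²) = √(1.128² + 4.873²) = 5.002 kip/in.
φr_n = 0.75 × 0.6 × 60 × (0.707 × 0.375) = 7.158 kip/in → adequate.

f_max ≈ 5 kip/in; adequate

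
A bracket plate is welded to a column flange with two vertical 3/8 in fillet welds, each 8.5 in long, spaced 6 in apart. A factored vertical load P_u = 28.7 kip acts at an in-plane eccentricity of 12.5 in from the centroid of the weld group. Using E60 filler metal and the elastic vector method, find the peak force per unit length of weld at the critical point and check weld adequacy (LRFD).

E60XX → F_EXX = 60 ksi.
Total weld length L_w = 17 in. Treat welds as unit-width lines.
Polar moment about centroid: J = 2[d³/12 + d(b/2)²] = 2[8.5³/12 + 8.5×3²] = 255.4 in³.
Direct shear f_v = P/L_w = 28.7 / 17 = 1.688 kip/in (vertical).
Torsion M = P·e = 28.7 × 12.5 = 358.75 kip·in.
Critical point at (x, y) = (3, 4.25) from centroid. f_tx = M·y/J = 5.971 kip/in; f_ty = M·x/J = 4.215 kip/in.
Resultant f_max = √[f_tx² + (f_v + f_ty)²] = √[5.971² + (1.688 + 4.215)²] = 8.396 kip/in.
Capacity per unit length: φr_n = 0.75 × 0.6 × 60 × (0.707 × 0.375) = 7.158 kip/in.
8.396 > 7.158 → NOT adequate.

f_max ≈ 8.4 kip/in; NOT adequate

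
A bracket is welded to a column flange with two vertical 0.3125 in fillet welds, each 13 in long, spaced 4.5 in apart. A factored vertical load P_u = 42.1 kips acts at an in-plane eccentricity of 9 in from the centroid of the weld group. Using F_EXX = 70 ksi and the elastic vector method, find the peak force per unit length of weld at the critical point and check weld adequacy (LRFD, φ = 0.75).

Total weld length L_w = 26 in. Treat welds as unit-width lines.
Polar moment about centroid: J = 2[d³/12 + d(b/2)²] = 2[13³/12 + 13×2.25²] = 497.8 in³.
Direct shear f_v = P/L_w = 42.1 / 26 = 1.619 kip/in (vertical).
Torsion M = P·e = 42.1 × 9 = 378.9 kip·in.
Critical point at (x, y) = (2.25, 6.5) from centroid. f_tx = M·y/J = 4.948 kip/in; f_ty = M·x/J = 1.713 kip/in.
Resultant f_max = √[f_tx² + (f_v + f_ty)²] = √[4.948² + (1.619 + 1.713)²] = 5.965 kip/in.
Capacity per unit length: φr_n = 0.75 × 0.6 × 70 × (0.707 × 0.3125) = 6.96 kip/in.
5.965 ≤ 6.96 → adequate.

f_max ≈ 5.96 kip/in; adequate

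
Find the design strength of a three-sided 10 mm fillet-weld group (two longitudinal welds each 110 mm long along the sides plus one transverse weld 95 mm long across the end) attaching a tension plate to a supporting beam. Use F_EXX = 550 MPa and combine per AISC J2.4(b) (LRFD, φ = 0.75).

t_e = 0.707 × 10 = 7.07 mm.
R_nwl = 0.6 × 550 × 7.07 × 220 × 10⁻³ = 513.3 kN (longitudinal, 2 welds).
R_nwt = 0.6 × 550 × 7.07 × 95 × 10⁻³ = 221.6 kN (transverse, base value).
(i) R_nwl + R_nwt = 734.9 kN; (ii) 0.85 R_nwl + 1.5 R_nwt = 768.8 kN.
R_n = max = 768.8 kN [governs: (ii)]; φR_n = 576.6 kN.

φR_n ≈ 577 kN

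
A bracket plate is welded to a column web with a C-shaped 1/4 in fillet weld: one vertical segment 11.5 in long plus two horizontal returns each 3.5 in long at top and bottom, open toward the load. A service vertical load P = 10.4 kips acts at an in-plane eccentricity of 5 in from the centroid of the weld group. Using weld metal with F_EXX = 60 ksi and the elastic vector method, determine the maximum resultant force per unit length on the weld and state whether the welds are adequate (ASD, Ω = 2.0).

f_max ≈ 1.24 kip/in; adequate

Total weld length L_w = 18.5 in. Treat welds as unit-width lines.
Centroid: x̄ = 2×3.5×1.75 / 18.5 = 0.6622 in from the vertical weld.
Polar moment about centroid: J = I_x + I_y = [11.5³/12 + 2×3.5×5.75²] + [11.5×0.6622² + 2(3.5³/12 + 3.5×1.088²)] = 378.6 in³.
Direct shear f_v = P/L_w = 10.4 / 18.5 = 0.5622 kip/in (vertical).
Torsion M = P·e = 10.4 × 5 = 52 kip·in.
Critical point at (x, y) = (2.838, 5.75) from centroid. f_tx = M·y/J = 0.7896 kip/in; f_ty = M·x/J = 0.3897 kip/in.
Resultant f_max = √[f_tx² + (f_v + f_ty)²] = √[0.7896² + (0.5622 + 0.3897)²] = 1.237 kip/in.
Capacity per unit length: r_n/Ω = (1/2.0) × 0.6 × 60 × (0.707 × 0.25) = 3.181 kip/in.
1.237 ≤ 3.181 → adequate.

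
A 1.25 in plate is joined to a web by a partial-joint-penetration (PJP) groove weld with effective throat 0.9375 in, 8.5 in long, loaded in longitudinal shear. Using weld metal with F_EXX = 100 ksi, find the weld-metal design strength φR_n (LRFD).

φR_n ≈ 359 kip

Effective throat (given) t_e = 0.9375 in.
A_we = 0.9375 × 8.5 = 7.969 in².
F_nw = 0.6 F_EXX = 60 ksi.
φR_n = 0.75 × 60 × 7.969 = 358.6 kip.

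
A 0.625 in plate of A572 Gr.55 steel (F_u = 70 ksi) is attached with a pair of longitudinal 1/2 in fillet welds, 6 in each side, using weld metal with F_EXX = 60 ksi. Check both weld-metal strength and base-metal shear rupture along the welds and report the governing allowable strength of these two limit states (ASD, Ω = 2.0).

t_e = 0.707 × 0.5 = 0.3535 in; L = 12 in.
Weld metal: R_n/Ω = (1/2.0) × 0.6 × 60 × 0.3535 × 12 = 76.36 kips.
Base metal (shear rupture): R_n/Ω = (1/2.0) × 0.6 × 70 × 0.625 × 12 = 157.5 kips.
Governing: weld metal.

R_n/Ω ≈ 76.4 kips (weld metal governs)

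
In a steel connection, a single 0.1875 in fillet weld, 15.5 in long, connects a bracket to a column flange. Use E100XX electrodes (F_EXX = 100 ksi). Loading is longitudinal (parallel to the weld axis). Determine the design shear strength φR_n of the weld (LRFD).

Effective throat t_e = 0.707 × 0.1875 = 0.1326 in.
Total length L = 15.5 in; A_we = 0.1326 × 15.5 = 2.055 in².
F_nw = 0.6 F_EXX = 0.6 × 100 = 60 ksi.
φR_n = 0.75 × 60 × 2.055 = 92.46 kips.

φR_n ≈ 92.5 kips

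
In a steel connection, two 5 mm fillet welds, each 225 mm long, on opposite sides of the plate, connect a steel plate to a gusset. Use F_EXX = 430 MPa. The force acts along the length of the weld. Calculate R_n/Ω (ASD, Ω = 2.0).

R_n/Ω ≈ 205 kN

Effective throat t_e = 0.707 × 5 = 3.535 mm.
Total length L = 450 mm; A_we = 3.535 × 450 = 1591 mm².
F_nw = 0.6 F_EXX = 0.6 × 430 = 258 MPa.
R_n = 258 × 1591 × 10⁻³ = 410.4 kN; R_n/Ω = 410.4/2.0 = 205.2 kN.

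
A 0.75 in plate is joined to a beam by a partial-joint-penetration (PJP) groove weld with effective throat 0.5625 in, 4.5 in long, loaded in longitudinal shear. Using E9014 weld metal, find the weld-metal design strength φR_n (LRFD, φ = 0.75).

φR_n ≈ 103 kip

E90XX → F_EXX = 90 ksi.
Effective throat (given) t_e = 0.5625 in.
A_we = 0.5625 × 4.5 = 2.531 in².
F_nw = 0.6 F_EXX = 54 ksi.
φR_n = 0.75 × 54 × 2.531 = 102.5 kip.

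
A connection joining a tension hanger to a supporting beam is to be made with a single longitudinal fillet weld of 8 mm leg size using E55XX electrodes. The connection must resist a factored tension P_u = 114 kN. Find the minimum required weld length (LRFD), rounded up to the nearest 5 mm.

E55XX → F_EXX = 550 MPa.
Throat t_e = 0.707 × 8 = 5.656 mm.
φr_n = 0.75 × 0.6 × 550 × 5.656 × 10⁻³ = 1.4 kN/mm.
L_req = P_u / φr_n = 114 / 1.4 = 81.44 mm total.
Round up → use L = 85 mm.

L = 85 mm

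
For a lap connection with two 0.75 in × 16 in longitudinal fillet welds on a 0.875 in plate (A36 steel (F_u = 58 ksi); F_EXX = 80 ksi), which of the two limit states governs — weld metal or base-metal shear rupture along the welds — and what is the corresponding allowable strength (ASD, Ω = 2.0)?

R_n/Ω ≈ 407 kip (weld metal governs)

t_e = 0.707 × 0.75 = 0.5302 in; L = 32 in.
Weld metal: R_n/Ω = (1/2.0) × 0.6 × 80 × 0.5302 × 32 = 407.2 kip.
Base metal (shear rupture): R_n/Ω = (1/2.0) × 0.6 × 58 × 0.875 × 32 = 487.2 kip.
Governing: weld metal.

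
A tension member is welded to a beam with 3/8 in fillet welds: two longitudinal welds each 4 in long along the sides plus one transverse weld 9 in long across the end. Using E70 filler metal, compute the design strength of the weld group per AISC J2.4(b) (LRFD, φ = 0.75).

E70XX → F_EXX = 70 ksi.
t_e = 0.707 × 0.375 = 0.2651 in.
R_nwl = 0.6 × 70 × 0.2651 × 8 = 89.08 kips (longitudinal, 2 welds).
R_nwt = 0.6 × 70 × 0.2651 × 9 = 100.2 kips (transverse, base value).
(i) R_nwl + R_nwt = 189.3 kips; (ii) 0.85 R_nwl + 1.5 R_nwt = 226 kips.
R_n = max = 226 kips [governs: (ii)]; φR_n = 169.5 kips.

φR_n ≈ 170 kips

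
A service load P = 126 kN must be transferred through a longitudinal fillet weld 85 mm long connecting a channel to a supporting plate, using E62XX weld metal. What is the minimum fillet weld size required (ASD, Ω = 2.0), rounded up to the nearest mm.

E62XX → F_EXX = 620 MPa.
Total weld length L = 85 mm.
Required throat t_e = P × Ω / (0.6 F_EXX × L) = 126 × 2.0 / (0.6 × 620 × 85 × 10⁻³) = 7.97 mm.
Required leg w = t_e / 0.707 = 11.27 mm → use 12 mm.

w = 12 mm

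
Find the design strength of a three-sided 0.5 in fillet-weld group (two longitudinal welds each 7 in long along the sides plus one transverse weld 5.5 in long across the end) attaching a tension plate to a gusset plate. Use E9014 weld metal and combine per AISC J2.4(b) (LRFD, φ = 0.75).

φR_n ≈ 288 kips

E90XX → F_EXX = 90 ksi.
t_e = 0.707 × 0.5 = 0.3535 in.
R_nwl = 0.6 × 90 × 0.3535 × 14 = 267.2 kips (longitudinal, 2 welds).
R_nwt = 0.6 × 90 × 0.3535 × 5.5 = 105 kips (transverse, base value).
(i) R_nwl + R_nwt = 372.2 kips; (ii) 0.85 R_nwl + 1.5 R_nwt = 384.6 kips.
R_n = max = 384.6 kips [governs: (ii)]; φR_n = 288.5 kips.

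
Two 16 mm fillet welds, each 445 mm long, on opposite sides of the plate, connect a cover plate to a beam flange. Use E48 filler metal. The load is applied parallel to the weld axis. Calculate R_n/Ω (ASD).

R_n/Ω ≈ 1450 kN

E48XX → F_EXX = 480 MPa.
Effective throat t_e = 0.707 × 16 = 11.31 mm.
Total length L = 890 mm; A_we = 11.31 × 890 = 10070 mm².
F_nw = 0.6 F_EXX = 0.6 × 480 = 288 MPa.
R_n = 288 × 10070 × 10⁻³ = 2899 kN; R_n/Ω = 2899/2.0 = 1450 kN.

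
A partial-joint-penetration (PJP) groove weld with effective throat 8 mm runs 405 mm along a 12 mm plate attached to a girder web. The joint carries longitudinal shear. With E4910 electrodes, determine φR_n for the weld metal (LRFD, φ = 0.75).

E49XX → F_EXX = 490 MPa.
Effective throat (given) t_e = 8 mm.
A_we = 8 × 405 = 3240 mm².
F_nw = 0.6 F_EXX = 294 MPa.
φR_n = 0.75 × 294 × 3240 × 10⁻³ = 714.4 kN.

φR_n ≈ 714 kN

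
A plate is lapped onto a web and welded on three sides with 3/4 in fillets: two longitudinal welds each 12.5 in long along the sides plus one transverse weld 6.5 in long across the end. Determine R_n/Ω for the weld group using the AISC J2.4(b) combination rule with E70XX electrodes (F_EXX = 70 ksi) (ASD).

t_e = 0.707 × 0.75 = 0.5302 in.
R_nwl = 0.6 × 70 × 0.5302 × 25 = 556.8 kips (longitudinal, 2 welds).
R_nwt = 0.6 × 70 × 0.5302 × 6.5 = 144.8 kips (transverse, base value).
(i) R_nwl + R_nwt = 701.5 kips; (ii) 0.85 R_nwl + 1.5 R_nwt = 690.4 kips.
R_n = max = 701.5 kips [governs: (i)]; R_n/Ω = 350.8 kips.

R_n/Ω ≈ 351 kips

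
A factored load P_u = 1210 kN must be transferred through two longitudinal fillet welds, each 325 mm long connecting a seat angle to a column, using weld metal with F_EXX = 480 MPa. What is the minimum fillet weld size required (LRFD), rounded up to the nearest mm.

Total weld length L = 650 mm.
Required throat t_e = P_u / (φ × 0.6 F_EXX × L) = 1210 / (0.75 × 0.6 × 480 × 650 × 10⁻³) = 8.618 mm.
Required leg w = t_e / 0.707 = 12.19 mm → use 13 mm.

w = 13 mm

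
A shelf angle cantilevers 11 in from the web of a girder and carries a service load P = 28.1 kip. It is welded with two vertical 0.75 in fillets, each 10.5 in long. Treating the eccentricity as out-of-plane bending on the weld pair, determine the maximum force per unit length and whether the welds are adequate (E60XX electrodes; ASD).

E60XX → F_EXX = 60 ksi.
L_w = 2 × 10.5 = 21 in; section modulus (unit throat) S = 2 × L²/6 = 36.75 in².
Direct shear f_v = P/L_w = 28.1/21 = 1.338 kip/in.
Moment M = P × e = 28.1 × 11 = 309.1 kip·in; bending f_b = M/S = 8.411 kip/in.
f_max = √(f_v² + f_b²) = √(1.338² + 8.411²) = 8.517 kip/in.
r_n/Ω = (1/2.0) × 0.6 × 60 × (0.707 × 0.75) = 9.544 kip/in → adequate.

f_max ≈ 8.52 kip/in; adequate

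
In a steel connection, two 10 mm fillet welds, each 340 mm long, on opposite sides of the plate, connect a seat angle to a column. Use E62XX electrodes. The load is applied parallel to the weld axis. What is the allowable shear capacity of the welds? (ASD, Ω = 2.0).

R_n/Ω ≈ 894 kN

E62XX → F_EXX = 620 MPa.
Effective throat t_e = 0.707 × 10 = 7.07 mm.
Total length L = 680 mm; A_we = 7.07 × 680 = 4808 mm².
F_nw = 0.6 F_EXX = 0.6 × 620 = 372 MPa.
R_n = 372 × 4808 × 10⁻³ = 1788 kN; R_n/Ω = 1788/2.0 = 894.2 kN.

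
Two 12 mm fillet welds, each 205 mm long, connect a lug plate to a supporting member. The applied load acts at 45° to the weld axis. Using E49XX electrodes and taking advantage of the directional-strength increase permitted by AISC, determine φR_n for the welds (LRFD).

φR_n ≈ 995 kN

E49XX → F_EXX = 490 MPa.
t_e = 0.707 × 12 = 8.484 mm; A_we = 8.484 × 410 = 3478 mm².
Directional factor: 1.0 + 0.5 sin^1.5(45°) = 1.297.
F_nw = 0.6 × 490 × 1.297 = 381.4 MPa.
φR_n = 0.75 × 381.4 × 3478 × 10⁻³ = 995 kN.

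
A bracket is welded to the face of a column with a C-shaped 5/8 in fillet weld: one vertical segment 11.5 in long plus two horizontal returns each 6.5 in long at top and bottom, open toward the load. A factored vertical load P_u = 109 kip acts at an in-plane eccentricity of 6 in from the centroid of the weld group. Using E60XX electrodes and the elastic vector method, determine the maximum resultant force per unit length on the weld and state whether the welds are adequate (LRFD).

E60XX → F_EXX = 60 ksi.
Total weld length L_w = 24.5 in. Treat welds as unit-width lines.
Centroid: x̄ = 2×6.5×3.25 / 24.5 = 1.724 in from the vertical weld.
Polar moment about centroid: J = I_x + I_y = [11.5³/12 + 2×6.5×5.75²] + [11.5×1.724² + 2(6.5³/12 + 6.5×1.526²)] = 666.8 in³.
Direct shear f_v = P/L_w = 109 / 24.5 = 4.449 kip/in (vertical).
Torsion M = P·e = 109 × 6 = 654 kip·in.
Critical point at (x, y) = (4.776, 5.75) from centroid. f_tx = M·y/J = 5.64 kip/in; f_ty = M·x/J = 4.684 kip/in.
Resultant f_max = √[f_tx² + (f_v + f_ty)²] = √[5.64² + (4.449 + 4.684)²] = 10.73 kip/in.
Capacity per unit length: φr_n = 0.75 × 0.6 × 60 × (0.707 × 0.625) = 11.93 kip/in.
10.73 ≤ 11.93 → adequate.

f_max ≈ 10.7 kip/in; adequate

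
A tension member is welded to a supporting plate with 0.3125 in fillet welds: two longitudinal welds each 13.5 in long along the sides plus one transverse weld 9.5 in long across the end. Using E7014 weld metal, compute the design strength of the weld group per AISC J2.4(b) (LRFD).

φR_n ≈ 259 kips

E70XX → F_EXX = 70 ksi.
t_e = 0.707 × 0.3125 = 0.2209 in.
R_nwl = 0.6 × 70 × 0.2209 × 27 = 250.5 kips (longitudinal, 2 welds).
R_nwt = 0.6 × 70 × 0.2209 × 9.5 = 88.15 kips (transverse, base value).
(i) R_nwl + R_nwt = 338.7 kips; (ii) 0.85 R_nwl + 1.5 R_nwt = 345.2 kips.
R_n = max = 345.2 kips [governs: (ii)]; φR_n = 258.9 kips.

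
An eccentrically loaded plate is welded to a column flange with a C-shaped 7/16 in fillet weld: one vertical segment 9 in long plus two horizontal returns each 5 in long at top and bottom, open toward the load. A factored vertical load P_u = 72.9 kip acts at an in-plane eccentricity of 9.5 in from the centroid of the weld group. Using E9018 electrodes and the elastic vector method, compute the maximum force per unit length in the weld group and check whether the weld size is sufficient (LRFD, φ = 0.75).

f_max ≈ 15.6 kip/in; NOT adequate

E90XX → F_EXX = 90 ksi.
Total weld length L_w = 19 in. Treat welds as unit-width lines.
Centroid: x̄ = 2×5×2.5 / 19 = 1.316 in from the vertical weld.
Polar moment about centroid: J = I_x + I_y = [9³/12 + 2×5×4.5²] + [9×1.316² + 2(5³/12 + 5×1.184²)] = 313.7 in³.
Direct shear f_v = P/L_w = 72.9 / 19 = 3.837 kip/in (vertical).
Torsion M = P·e = 72.9 × 9.5 = 692.55 kip·in.
Critical point at (x, y) = (3.684, 4.5) from centroid. f_tx = M·y/J = 9.935 kip/in; f_ty = M·x/J = 8.134 kip/in.
Resultant f_max = √[f_tx² + (f_v + f_ty)²] = √[9.935² + (3.837 + 8.134)²] = 15.56 kip/in.
Capacity per unit length: φr_n = 0.75 × 0.6 × 90 × (0.707 × 0.4375) = 12.53 kip/in.
15.56 > 12.53 → NOT adequate.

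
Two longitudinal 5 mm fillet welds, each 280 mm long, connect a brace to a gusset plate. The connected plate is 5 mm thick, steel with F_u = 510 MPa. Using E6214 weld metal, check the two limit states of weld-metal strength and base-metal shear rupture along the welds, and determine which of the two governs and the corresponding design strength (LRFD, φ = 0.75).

φR_n ≈ 552 kN (weld metal governs)

E62XX → F_EXX = 620 MPa.
t_e = 0.707 × 5 = 3.535 mm; L = 560 mm.
Weld metal: φR_n = 0.75 × 0.6 × 620 × 3.535 × 560 × 10⁻³ = 552.3 kN.
Base metal (shear rupture): φR_n = 0.75 × 0.6 × 510 × 5 × 560 × 10⁻³ = 642.6 kN.
Governing: weld metal.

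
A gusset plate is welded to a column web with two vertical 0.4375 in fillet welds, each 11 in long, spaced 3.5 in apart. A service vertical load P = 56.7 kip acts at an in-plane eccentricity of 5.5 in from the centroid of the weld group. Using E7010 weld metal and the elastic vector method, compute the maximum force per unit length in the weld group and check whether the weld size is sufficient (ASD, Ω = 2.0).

E70XX → F_EXX = 70 ksi.
Total weld length L_w = 22 in. Treat welds as unit-width lines.
Polar moment about centroid: J = 2[d³/12 + d(b/2)²] = 2[11³/12 + 11×1.75²] = 289.2 in³.
Direct shear f_v = P/L_w = 56.7 / 22 = 2.577 kip/in (vertical).
Torsion M = P·e = 56.7 × 5.5 = 311.85 kip·in.
Critical point at (x, y) = (1.75, 5.5) from centroid. f_tx = M·y/J = 5.931 kip/in; f_ty = M·x/J = 1.887 kip/in.
Resultant f_max = √[f_tx² + (f_v + f_ty)²] = √[5.931² + (2.577 + 1.887)²] = 7.423 kip/in.
Capacity per unit length: r_n/Ω = (1/2.0) × 0.6 × 70 × (0.707 × 0.4375) = 6.496 kip/in.
7.423 > 6.496 → NOT adequate.

f_max ≈ 7.42 kip/in; NOT adequate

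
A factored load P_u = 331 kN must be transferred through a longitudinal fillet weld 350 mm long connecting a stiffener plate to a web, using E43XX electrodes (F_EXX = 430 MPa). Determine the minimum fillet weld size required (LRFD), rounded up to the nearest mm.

Total weld length L = 350 mm.
Required throat t_e = P_u / (φ × 0.6 F_EXX × L) = 331 / (0.75 × 0.6 × 430 × 350 × 10⁻³) = 4.887 mm.
Required leg w = t_e / 0.707 = 6.913 mm → use 7 mm.

w = 7 mm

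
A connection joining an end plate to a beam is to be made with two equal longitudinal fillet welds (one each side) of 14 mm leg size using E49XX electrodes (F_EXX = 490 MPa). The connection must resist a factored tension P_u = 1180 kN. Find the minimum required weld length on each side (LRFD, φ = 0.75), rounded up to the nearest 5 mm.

L = 275 mm on each side

Throat t_e = 0.707 × 14 = 9.898 mm.
φr_n = 0.75 × 0.6 × 490 × 9.898 × 10⁻³ = 2.183 kN/mm.
L_req = P_u / φr_n = 1180 / 2.183 = 540.7 mm total.
Per side: 540.7 / 2 = 270.3 mm.
Round up → use L = 275 mm on each side.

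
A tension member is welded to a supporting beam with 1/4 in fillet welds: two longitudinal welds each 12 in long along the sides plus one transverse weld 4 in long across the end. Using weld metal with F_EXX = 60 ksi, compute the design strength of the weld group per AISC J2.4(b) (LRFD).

φR_n ≈ 134 kips

t_e = 0.707 × 0.25 = 0.1767 in.
R_nwl = 0.6 × 60 × 0.1767 × 24 = 152.7 kips (longitudinal, 2 welds).
R_nwt = 0.6 × 60 × 0.1767 × 4 = 25.45 kips (transverse, base value).
(i) R_nwl + R_nwt = 178.2 kips; (ii) 0.85 R_nwl + 1.5 R_nwt = 168 kips.
R_n = max = 178.2 kips [governs: (i)]; φR_n = 133.6 kips.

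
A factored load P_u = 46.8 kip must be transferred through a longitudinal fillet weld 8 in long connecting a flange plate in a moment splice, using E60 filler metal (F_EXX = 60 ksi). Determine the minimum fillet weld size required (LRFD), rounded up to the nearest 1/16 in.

w = 5/16 in

Total weld length L = 8 in.
Required throat t_e = P_u / (φ × 0.6 F_EXX × L) = 46.8 / (0.75 × 0.6 × 60 × 8) = 0.2167 in.
Required leg w = t_e / 0.707 = 0.3065 in → use 5/16 in.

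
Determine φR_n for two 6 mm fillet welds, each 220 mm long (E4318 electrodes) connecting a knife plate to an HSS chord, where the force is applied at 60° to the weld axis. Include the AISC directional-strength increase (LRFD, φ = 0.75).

E43XX → F_EXX = 430 MPa.
t_e = 0.707 × 6 = 4.242 mm; A_we = 4.242 × 440 = 1866 mm².
Directional factor: 1.0 + 0.5 sin^1.5(60°) = 1.403.
F_nw = 0.6 × 430 × 1.403 = 362 MPa.
φR_n = 0.75 × 362 × 1866 × 10⁻³ = 506.7 kN.

φR_n ≈ 507 kN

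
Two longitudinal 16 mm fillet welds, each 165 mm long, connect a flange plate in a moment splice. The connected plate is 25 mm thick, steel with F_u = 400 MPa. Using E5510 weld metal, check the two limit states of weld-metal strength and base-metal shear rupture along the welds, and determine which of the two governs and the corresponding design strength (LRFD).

E55XX → F_EXX = 550 MPa.
t_e = 0.707 × 16 = 11.31 mm; L = 330 mm.
Weld metal: φR_n = 0.75 × 0.6 × 550 × 11.31 × 330 × 10⁻³ = 923.9 kN.
Base metal (shear rupture): φR_n = 0.75 × 0.6 × 400 × 25 × 330 × 10⁻³ = 1485 kN.
Governing: weld metal.

φR_n ≈ 924 kN (weld metal governs)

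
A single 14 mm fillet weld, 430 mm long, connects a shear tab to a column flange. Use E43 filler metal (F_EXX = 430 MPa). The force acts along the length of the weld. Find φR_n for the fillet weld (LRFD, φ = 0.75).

φR_n ≈ 824 kN

Effective throat t_e = 0.707 × 14 = 9.898 mm.
Total length L = 430 mm; A_we = 9.898 × 430 = 4256 mm².
F_nw = 0.6 F_EXX = 0.6 × 430 = 258 MPa.
φR_n = 0.75 × 258 × 4256 × 10⁻³ = 823.6 kN.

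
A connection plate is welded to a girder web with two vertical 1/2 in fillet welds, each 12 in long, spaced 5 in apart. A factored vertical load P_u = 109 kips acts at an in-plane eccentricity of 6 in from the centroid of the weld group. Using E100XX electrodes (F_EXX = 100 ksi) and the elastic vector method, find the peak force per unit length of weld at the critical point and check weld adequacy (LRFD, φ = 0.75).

Total weld length L_w = 24 in. Treat welds as unit-width lines.
Polar moment about centroid: J = 2[d³/12 + d(b/2)²] = 2[12³/12 + 12×2.5²] = 438 in³.
Direct shear f_v = P/L_w = 109 / 24 = 4.542 kip/in (vertical).
Torsion M = P·e = 109 × 6 = 654 kip·in.
Critical point at (x, y) = (2.5, 6) from centroid. f_tx = M·y/J = 8.959 kip/in; f_ty = M·x/J = 3.733 kip/in.
Resultant f_max = √[f_tx² + (f_v + f_ty)²] = √[8.959² + (4.542 + 3.733)²] = 12.2 kip/in.
Capacity per unit length: φr_n = 0.75 × 0.6 × 100 × (0.707 × 0.5) = 15.91 kip/in.
12.2 ≤ 15.91 → adequate.

f_max ≈ 12.2 kip/in; adequate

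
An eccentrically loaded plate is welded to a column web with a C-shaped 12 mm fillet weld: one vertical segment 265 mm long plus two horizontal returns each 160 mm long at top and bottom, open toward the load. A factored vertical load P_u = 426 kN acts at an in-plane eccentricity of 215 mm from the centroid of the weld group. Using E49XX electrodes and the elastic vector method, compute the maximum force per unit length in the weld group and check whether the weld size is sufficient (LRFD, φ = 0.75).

E49XX → F_EXX = 490 MPa.
Total weld length L_w = 585 mm. Treat welds as unit-width lines.
Centroid: x̄ = 2×160×80 / 585 = 43.76 mm from the vertical weld.
Polar moment about centroid: J = I_x + I_y = [265³/12 + 2×160×132.5²] + [265×43.76² + 2(160³/12 + 160×36.24²)] = 8779000 mm³.
Direct shear f_v = P/L_w = 426×10³ / 585 = 728.2 N/mm (vertical).
Torsion M = P·e = 426×10³ × 215 = 91590000 N·mm.
Critical point at (x, y) = (116.2, 132.5) from centroid. f_tx = M·y/J = 1382 N/mm; f_ty = M·x/J = 1213 N/mm.
Resultant f_max = √[f_tx² + (f_v + f_ty)²] = √[1382² + (728.2 + 1213)²] = 2383 N/mm.
Capacity per unit length: φr_n = 0.75 × 0.6 × 490 × (0.707 × 12) = 1871 N/mm.
2383 > 1871 → NOT adequate.

f_max ≈ 2380 N/mm; NOT adequate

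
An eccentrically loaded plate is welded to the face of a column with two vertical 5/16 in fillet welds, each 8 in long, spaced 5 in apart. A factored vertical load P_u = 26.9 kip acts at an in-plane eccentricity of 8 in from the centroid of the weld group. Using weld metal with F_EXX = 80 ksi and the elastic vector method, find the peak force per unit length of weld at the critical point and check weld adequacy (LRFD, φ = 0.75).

Total weld length L_w = 16 in. Treat welds as unit-width lines.
Polar moment about centroid: J = 2[d³/12 + d(b/2)²] = 2[8³/12 + 8×2.5²] = 185.3 in³.
Direct shear f_v = P/L_w = 26.9 / 16 = 1.681 kip/in (vertical).
Torsion M = P·e = 26.9 × 8 = 215.2 kip·in.
Critical point at (x, y) = (2.5, 4) from centroid. f_tx = M·y/J = 4.645 kip/in; f_ty = M·x/J = 2.903 kip/in.
Resultant f_max = √[f_tx² + (f_v + f_ty)²] = √[4.645² + (1.681 + 2.903)²] = 6.526 kip/in.
Capacity per unit length: φr_n = 0.75 × 0.6 × 80 × (0.707 × 0.3125) = 7.954 kip/in.
6.526 ≤ 7.954 → adequate.

f_max ≈ 6.53 kip/in; adequate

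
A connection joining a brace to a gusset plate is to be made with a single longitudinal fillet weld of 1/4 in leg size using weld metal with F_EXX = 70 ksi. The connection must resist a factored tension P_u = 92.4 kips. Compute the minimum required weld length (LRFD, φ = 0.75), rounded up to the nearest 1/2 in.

L = 17 in

Throat t_e = 0.707 × 0.25 = 0.1767 in.
φr_n = 0.75 × 0.6 × 70 × 0.1767 = 5.568 kips/in.
L_req = P_u / φr_n = 92.4 / 5.568 = 16.6 in total.
Round up → use L = 17 in.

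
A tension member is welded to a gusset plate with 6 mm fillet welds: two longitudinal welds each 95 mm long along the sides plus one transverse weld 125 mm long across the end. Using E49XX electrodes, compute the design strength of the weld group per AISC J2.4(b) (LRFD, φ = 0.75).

φR_n ≈ 326 kN

E49XX → F_EXX = 490 MPa.
t_e = 0.707 × 6 = 4.242 mm.
R_nwl = 0.6 × 490 × 4.242 × 190 × 10⁻³ = 237 kN (longitudinal, 2 welds).
R_nwt = 0.6 × 490 × 4.242 × 125 × 10⁻³ = 155.9 kN (transverse, base value).
(i) R_nwl + R_nwt = 392.9 kN; (ii) 0.85 R_nwl + 1.5 R_nwt = 435.3 kN.
R_n = max = 435.3 kN [governs: (ii)]; φR_n = 326.4 kN.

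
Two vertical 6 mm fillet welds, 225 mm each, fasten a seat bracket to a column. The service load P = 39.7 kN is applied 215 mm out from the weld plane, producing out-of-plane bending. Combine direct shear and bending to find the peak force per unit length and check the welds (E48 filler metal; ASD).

E48XX → F_EXX = 480 MPa.
L_w = 2 × 225 = 450 mm; section modulus (unit throat) S = 2 × L²/6 = 16880 mm².
Direct shear f_v = P/L_w = 39.7×10³/450 = 88.22 N/mm.
Moment M = P × e = 39.7×10³ × 215 = 8535500 N·mm; bending f_b = M/S = 505.8 N/mm.
f_max = √(f_v² + f_b²) = √(88.22² + 505.8²) = 513.4 N/mm.
r_n/Ω = (1/2.0) × 0.6 × 480 × (0.707 × 6) = 610.8 N/mm → adequate.

f_max ≈ 513 N/mm; adequate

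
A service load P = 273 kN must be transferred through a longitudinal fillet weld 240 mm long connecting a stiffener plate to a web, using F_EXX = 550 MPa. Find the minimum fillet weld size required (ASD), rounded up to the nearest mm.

w = 10 mm

Total weld length L = 240 mm.
Required throat t_e = P × Ω / (0.6 F_EXX × L) = 273 × 2.0 / (0.6 × 550 × 240 × 10⁻³) = 6.894 mm.
Required leg w = t_e / 0.707 = 9.751 mm → use 10 mm.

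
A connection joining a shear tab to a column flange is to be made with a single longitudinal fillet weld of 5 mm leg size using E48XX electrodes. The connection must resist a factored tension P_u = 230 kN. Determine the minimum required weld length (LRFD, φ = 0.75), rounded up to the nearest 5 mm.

E48XX → F_EXX = 480 MPa.
Throat t_e = 0.707 × 5 = 3.535 mm.
φr_n = 0.75 × 0.6 × 480 × 3.535 × 10⁻³ = 0.7636 kN/mm.
L_req = P_u / φr_n = 230 / 0.7636 = 301.2 mm total.
Round up → use L = 305 mm.

L = 305 mm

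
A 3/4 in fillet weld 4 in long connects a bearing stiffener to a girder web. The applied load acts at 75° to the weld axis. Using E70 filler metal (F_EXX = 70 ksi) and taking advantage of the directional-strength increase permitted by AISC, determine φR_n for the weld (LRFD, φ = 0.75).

t_e = 0.707 × 0.75 = 0.5302 in; A_we = 0.5302 × 4 = 2.121 in².
Directional factor: 1.0 + 0.5 sin^1.5(75°) = 1.475.
F_nw = 0.6 × 70 × 1.475 = 61.94 ksi.
φR_n = 0.75 × 61.94 × 2.121 = 98.52 kip.

φR_n ≈ 98.5 kip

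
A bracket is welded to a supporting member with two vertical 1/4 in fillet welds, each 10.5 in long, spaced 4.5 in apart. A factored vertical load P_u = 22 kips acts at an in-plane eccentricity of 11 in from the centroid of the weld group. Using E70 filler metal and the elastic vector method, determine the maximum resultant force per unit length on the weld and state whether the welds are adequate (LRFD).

E70XX → F_EXX = 70 ksi.
Total weld length L_w = 21 in. Treat welds as unit-width lines.
Polar moment about centroid: J = 2[d³/12 + d(b/2)²] = 2[10.5³/12 + 10.5×2.25²] = 299.2 in³.
Direct shear f_v = P/L_w = 22 / 21 = 1.048 kip/in (vertical).
Torsion M = P·e = 22 × 11 = 242 kip·in.
Critical point at (x, y) = (2.25, 5.25) from centroid. f_tx = M·y/J = 4.246 kip/in; f_ty = M·x/J = 1.82 kip/in.
Resultant f_max = √[f_tx² + (f_v + f_ty)²] = √[4.246² + (1.048 + 1.82)²] = 5.123 kip/in.
Capacity per unit length: φr_n = 0.75 × 0.6 × 70 × (0.707 × 0.25) = 5.568 kip/in.
5.123 ≤ 5.568 → adequate.

f_max ≈ 5.12 kip/in; adequate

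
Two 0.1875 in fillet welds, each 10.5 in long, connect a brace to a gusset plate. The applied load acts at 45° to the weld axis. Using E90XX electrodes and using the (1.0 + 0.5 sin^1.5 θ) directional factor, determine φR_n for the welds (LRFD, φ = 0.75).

E90XX → F_EXX = 90 ksi.
t_e = 0.707 × 0.1875 = 0.1326 in; A_we = 0.1326 × 21 = 2.784 in².
Directional factor: 1.0 + 0.5 sin^1.5(45°) = 1.297.
F_nw = 0.6 × 90 × 1.297 = 70.05 ksi.
φR_n = 0.75 × 70.05 × 2.784 = 146.3 kips.

φR_n ≈ 146 kips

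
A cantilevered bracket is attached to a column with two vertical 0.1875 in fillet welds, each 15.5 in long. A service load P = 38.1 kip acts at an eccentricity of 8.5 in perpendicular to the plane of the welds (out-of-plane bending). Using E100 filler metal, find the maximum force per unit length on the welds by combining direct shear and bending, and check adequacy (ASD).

E100XX → F_EXX = 100 ksi.
L_w = 2 × 15.5 = 31 in; section modulus (unit throat) S = 2 × L²/6 = 80.08 in².
Direct shear f_v = P/L_w = 38.1/31 = 1.229 kip/in.
Moment M = P × e = 38.1 × 8.5 = 323.85 kip·in; bending f_b = M/S = 4.044 kip/in.
f_max = √(f_v² + f_b²) = √(1.229² + 4.044²) = 4.227 kip/in.
r_n/Ω = (1/2.0) × 0.6 × 100 × (0.707 × 0.1875) = 3.977 kip/in → NOT adequate.

f_max ≈ 4.23 kip/in; NOT adequate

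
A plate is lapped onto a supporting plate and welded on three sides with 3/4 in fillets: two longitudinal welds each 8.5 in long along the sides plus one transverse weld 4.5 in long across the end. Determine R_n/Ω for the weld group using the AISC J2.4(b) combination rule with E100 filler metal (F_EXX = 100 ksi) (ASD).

R_n/Ω ≈ 342 kip

t_e = 0.707 × 0.75 = 0.5302 in.
R_nwl = 0.6 × 100 × 0.5302 × 17 = 540.9 kip (longitudinal, 2 welds).
R_nwt = 0.6 × 100 × 0.5302 × 4.5 = 143.2 kip (transverse, base value).
(i) R_nwl + R_nwt = 684 kip; (ii) 0.85 R_nwl + 1.5 R_nwt = 674.5 kip.
R_n = max = 684 kip [governs: (i)]; R_n/Ω = 342 kip.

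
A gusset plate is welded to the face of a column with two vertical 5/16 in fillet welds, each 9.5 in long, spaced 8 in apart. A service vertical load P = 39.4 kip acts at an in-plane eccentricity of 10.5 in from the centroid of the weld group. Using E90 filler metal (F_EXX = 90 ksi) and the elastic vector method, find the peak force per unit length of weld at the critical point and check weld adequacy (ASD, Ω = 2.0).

f_max ≈ 7.26 kip/in; NOT adequate

Total weld length L_w = 19 in. Treat welds as unit-width lines.
Polar moment about centroid: J = 2[d³/12 + d(b/2)²] = 2[9.5³/12 + 9.5×4²] = 446.9 in³.
Direct shear f_v = P/L_w = 39.4 / 19 = 2.074 kip/in (vertical).
Torsion M = P·e = 39.4 × 10.5 = 413.7 kip·in.
Critical point at (x, y) = (4, 4.75) from centroid. f_tx = M·y/J = 4.397 kip/in; f_ty = M·x/J = 3.703 kip/in.
Resultant f_max = √[f_tx² + (f_v + f_ty)²] = √[4.397² + (2.074 + 3.703)²] = 7.26 kip/in.
Capacity per unit length: r_n/Ω = (1/2.0) × 0.6 × 90 × (0.707 × 0.3125) = 5.965 kip/in.
7.26 > 5.965 → NOT adequate.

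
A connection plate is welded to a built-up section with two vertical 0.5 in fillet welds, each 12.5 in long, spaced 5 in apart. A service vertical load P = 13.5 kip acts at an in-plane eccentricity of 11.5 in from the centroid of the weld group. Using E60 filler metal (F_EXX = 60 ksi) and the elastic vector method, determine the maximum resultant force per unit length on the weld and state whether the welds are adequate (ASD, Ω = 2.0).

Total weld length L_w = 25 in. Treat welds as unit-width lines.
Polar moment about centroid: J = 2[d³/12 + d(b/2)²] = 2[12.5³/12 + 12.5×2.5²] = 481.8 in³.
Direct shear f_v = P/L_w = 13.5 / 25 = 0.54 kip/in (vertical).
Torsion M = P·e = 13.5 × 11.5 = 155.25 kip·in.
Critical point at (x, y) = (2.5, 6.25) from centroid. f_tx = M·y/J = 2.014 kip/in; f_ty = M·x/J = 0.8056 kip/in.
Resultant f_max = √[f_tx² + (f_v + f_ty)²] = √[2.014² + (0.54 + 0.8056)²] = 2.422 kip/in.
Capacity per unit length: r_n/Ω = (1/2.0) × 0.6 × 60 × (0.707 × 0.5) = 6.363 kip/in.
2.422 ≤ 6.363 → adequate.

f_max ≈ 2.42 kip/in; adequate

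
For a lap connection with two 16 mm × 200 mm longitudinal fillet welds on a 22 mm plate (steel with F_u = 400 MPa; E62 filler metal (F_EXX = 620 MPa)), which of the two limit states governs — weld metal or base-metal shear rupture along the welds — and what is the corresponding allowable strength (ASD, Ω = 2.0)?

R_n/Ω ≈ 842 kN (weld metal governs)

t_e = 0.707 × 16 = 11.31 mm; L = 400 mm.
Weld metal: R_n/Ω = (1/2.0) × 0.6 × 620 × 11.31 × 400 × 10⁻³ = 841.6 kN.
Base metal (shear rupture): R_n/Ω = (1/2.0) × 0.6 × 400 × 22 × 400 × 10⁻³ = 1056 kN.
Governing: weld metal.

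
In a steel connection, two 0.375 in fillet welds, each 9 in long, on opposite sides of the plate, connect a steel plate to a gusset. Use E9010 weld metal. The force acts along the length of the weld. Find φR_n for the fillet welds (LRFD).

E90XX → F_EXX = 90 ksi.
Effective throat t_e = 0.707 × 0.375 = 0.2651 in.
Total length L = 18 in; A_we = 0.2651 × 18 = 4.772 in².
F_nw = 0.6 F_EXX = 0.6 × 90 = 54 ksi.
φR_n = 0.75 × 54 × 4.772 = 193.3 kip.

φR_n ≈ 193 kip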